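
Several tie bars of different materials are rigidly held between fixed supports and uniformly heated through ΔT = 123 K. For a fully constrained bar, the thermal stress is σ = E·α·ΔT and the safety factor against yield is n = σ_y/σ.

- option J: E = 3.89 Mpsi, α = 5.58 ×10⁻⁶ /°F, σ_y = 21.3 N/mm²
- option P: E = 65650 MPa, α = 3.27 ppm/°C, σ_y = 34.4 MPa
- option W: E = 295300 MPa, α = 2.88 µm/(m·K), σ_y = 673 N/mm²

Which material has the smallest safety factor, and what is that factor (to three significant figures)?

option J, n = 0.643

In consistent units (E in GPa, α in ×10⁻⁶/K, σ_y in MPa):
  option J: E = 26.82, α = 10.0, σ_y = 21.30 → σ = 33.1 MPa, n = 0.643
  option P: E = 65.65, α = 3.27, σ_y = 34.40 → σ = 26.4 MPa, n = 1.30
  option W: E = 295.3, α = 2.88, σ_y = 673.0 → σ = 105 MPa, n = 6.43
The minimum is option J at n = 0.643.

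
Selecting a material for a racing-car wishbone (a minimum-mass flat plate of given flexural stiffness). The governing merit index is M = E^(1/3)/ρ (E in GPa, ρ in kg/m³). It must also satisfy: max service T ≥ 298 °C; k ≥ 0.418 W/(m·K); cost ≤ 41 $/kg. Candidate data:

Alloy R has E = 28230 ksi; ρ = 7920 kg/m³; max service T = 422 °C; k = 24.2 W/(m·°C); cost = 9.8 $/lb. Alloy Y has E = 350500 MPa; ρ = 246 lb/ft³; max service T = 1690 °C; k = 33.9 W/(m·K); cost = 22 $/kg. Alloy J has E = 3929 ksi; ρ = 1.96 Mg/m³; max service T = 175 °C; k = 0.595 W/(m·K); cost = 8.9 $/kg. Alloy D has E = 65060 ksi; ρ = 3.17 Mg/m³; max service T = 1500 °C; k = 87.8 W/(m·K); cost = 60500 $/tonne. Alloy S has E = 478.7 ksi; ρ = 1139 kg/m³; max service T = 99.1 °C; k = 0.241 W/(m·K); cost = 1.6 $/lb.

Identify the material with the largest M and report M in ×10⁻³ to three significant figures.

Screen on constraints: max service T ≥ 298 °C; k ≥ 0.418 W/(m·K); cost ≤ 41 $/kg. Survivors: alloy R, alloy Y.
In SI units:
  alloy R: E = 194.6 GPa, ρ = 7920 kg/m³
  alloy Y: E = 350.5 GPa, ρ = 3941 kg/m³
  alloy Y: M = 1.79×10⁻³
  alloy R: M = 0.732×10⁻³
Highest index: alloy Y.

alloy Y, M = 1.79×10⁻³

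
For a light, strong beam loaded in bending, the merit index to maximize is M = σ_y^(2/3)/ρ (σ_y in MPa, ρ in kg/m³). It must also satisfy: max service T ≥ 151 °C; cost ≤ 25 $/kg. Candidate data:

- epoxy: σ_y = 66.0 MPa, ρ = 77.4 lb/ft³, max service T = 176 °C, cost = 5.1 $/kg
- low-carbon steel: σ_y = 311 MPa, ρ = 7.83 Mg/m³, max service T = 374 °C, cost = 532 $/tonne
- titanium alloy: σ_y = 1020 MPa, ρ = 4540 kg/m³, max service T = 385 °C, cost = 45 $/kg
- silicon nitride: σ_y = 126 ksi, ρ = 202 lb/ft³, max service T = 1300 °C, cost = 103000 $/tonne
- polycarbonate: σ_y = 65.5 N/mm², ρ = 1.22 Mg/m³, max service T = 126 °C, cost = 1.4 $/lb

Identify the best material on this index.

Screen on constraints: max service T ≥ 151 °C; cost ≤ 25 $/kg. Survivors: epoxy, low-carbon steel.
After converting to SI:
  epoxy: σ_y = 66.00 MPa, ρ = 1240 kg/m³
  low-carbon steel: σ_y = 311.0 MPa, ρ = 7830 kg/m³
  epoxy: M = 13.2×10⁻³
  low-carbon steel: M = 5.86×10⁻³
Epoxy has the largest M.

epoxy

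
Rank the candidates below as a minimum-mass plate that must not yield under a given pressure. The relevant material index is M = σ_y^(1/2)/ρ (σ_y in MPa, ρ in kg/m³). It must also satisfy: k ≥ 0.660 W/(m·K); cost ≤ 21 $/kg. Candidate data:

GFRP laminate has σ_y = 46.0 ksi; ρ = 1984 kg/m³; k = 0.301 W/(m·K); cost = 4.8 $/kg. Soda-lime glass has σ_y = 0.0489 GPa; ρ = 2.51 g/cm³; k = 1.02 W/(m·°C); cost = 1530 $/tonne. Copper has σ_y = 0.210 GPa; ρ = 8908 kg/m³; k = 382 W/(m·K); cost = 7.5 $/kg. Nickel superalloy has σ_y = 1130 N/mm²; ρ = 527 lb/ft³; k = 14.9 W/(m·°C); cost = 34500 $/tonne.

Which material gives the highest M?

Screen on constraints: k ≥ 0.660 W/(m·K); cost ≤ 21 $/kg. Survivors: soda-lime glass, copper.
Normalizing units and computing the index:
  soda-lime glass: σ_y = 48.90 MPa, ρ = 2510 kg/m³
  copper: σ_y = 210.0 MPa, ρ = 8908 kg/m³
  soda-lime glass: M = 2.79×10⁻³
  copper: M = 1.63×10⁻³
Highest index: soda-lime glass.

soda-lime glass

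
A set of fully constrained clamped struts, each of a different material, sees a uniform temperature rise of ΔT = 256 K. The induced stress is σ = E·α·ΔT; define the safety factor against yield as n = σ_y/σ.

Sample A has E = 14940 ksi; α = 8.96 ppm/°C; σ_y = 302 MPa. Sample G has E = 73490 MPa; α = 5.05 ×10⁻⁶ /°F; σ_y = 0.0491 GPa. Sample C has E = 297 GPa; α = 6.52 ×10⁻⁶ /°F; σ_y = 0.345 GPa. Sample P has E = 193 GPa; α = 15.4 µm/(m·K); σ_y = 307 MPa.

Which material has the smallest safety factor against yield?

sample G

Converting E to GPa, α to ×10⁻⁶/K, σ_y to MPa, then σ and n for each:
  sample A: E = 103.0, α = 8.96, σ_y = 302.0 → σ = 236 MPa, n = 1.28
  sample G: E = 73.49, α = 9.09, σ_y = 49.10 → σ = 171 MPa, n = 0.287
  sample C: E = 297.0, α = 11.7, σ_y = 345.0 → σ = 892 MPa, n = 0.387
  sample P: E = 193.0, α = 15.4, σ_y = 307.0 → σ = 761 MPa, n = 0.403
Sample G has the lowest safety factor, n = 0.287.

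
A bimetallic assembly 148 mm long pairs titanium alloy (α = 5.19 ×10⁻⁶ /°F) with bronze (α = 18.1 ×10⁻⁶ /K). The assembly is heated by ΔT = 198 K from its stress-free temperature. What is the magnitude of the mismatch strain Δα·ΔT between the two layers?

1.73×10⁻³

titanium alloy: α = 5.19×10⁻⁶/°F × 9/5 = 9.34×10⁻⁶/K.
Δα = |9.34 − 18.1|×10⁻⁶/K = 8.76×10⁻⁶/K.
Mismatch strain = Δα·ΔT = 8.76×10⁻⁶ × 198.0 = 1.73×10⁻³.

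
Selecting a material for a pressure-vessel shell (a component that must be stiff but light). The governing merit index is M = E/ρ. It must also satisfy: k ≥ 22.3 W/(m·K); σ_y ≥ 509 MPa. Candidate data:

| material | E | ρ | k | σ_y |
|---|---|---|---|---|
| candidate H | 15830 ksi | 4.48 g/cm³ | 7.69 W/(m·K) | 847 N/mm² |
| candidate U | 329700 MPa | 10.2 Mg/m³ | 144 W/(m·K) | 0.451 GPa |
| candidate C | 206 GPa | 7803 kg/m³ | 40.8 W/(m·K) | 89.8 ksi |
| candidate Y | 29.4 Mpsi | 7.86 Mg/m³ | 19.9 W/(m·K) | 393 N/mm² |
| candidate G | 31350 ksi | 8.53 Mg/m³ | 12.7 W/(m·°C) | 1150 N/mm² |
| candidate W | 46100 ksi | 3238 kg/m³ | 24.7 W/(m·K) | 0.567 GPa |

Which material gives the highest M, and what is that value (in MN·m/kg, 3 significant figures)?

Screen on constraints: k ≥ 22.3 W/(m·K); σ_y ≥ 509 MPa. Survivors: candidate C, candidate W.
In SI units:
  candidate C: E = 206.0 GPa, ρ = 7803 kg/m³
  candidate W: E = 317.8 GPa, ρ = 3238 kg/m³
  candidate W: M = 98.2 MN·m/kg
  candidate C: M = 26.4 MN·m/kg
Candidate W has the largest M.

candidate W, M = 98.2 MN·m/kg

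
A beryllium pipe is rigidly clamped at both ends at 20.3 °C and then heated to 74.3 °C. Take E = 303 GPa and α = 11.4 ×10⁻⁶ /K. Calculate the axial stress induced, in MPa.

ΔT = 54.00 K. Constrained thermal stress σ = E·α·ΔT = 303.0×10³ MPa × 11.4×10⁻⁶ × 54.00 = 187 MPa (compressive).

187 MPa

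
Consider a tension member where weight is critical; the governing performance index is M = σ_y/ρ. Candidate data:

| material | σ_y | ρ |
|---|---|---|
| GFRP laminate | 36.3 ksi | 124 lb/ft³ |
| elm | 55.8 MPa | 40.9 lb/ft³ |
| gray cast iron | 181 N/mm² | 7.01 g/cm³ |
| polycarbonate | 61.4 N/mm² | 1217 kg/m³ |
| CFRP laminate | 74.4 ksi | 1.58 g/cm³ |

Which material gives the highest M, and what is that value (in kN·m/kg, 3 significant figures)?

In SI units:
  GFRP laminate: σ_y = 250.3 MPa, ρ = 1986 kg/m³
  elm: σ_y = 55.80 MPa, ρ = 655.2 kg/m³
  gray cast iron: σ_y = 181.0 MPa, ρ = 7010 kg/m³
  polycarbonate: σ_y = 61.40 MPa, ρ = 1217 kg/m³
  CFRP laminate: σ_y = 513.0 MPa, ρ = 1580 kg/m³
  CFRP laminate: M = 325 kN·m/kg
  GFRP laminate: M = 126 kN·m/kg
  elm: M = 85.2 kN·m/kg
  polycarbonate: M = 50.5 kN·m/kg
  gray cast iron: M = 25.8 kN·m/kg
CFRP laminate has the largest M.

CFRP laminate, M = 325 kN·m/kg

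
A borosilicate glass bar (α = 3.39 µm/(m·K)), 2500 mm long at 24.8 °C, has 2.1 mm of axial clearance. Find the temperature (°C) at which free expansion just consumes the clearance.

α·L₀·ΔT = 2.1 mm ⇒ ΔT = 2.1 / (3.39×10⁻⁶ × 2500.0) = 247.8 K.
T = 24.8 + 247.8 = 272.6 °C.

273 °C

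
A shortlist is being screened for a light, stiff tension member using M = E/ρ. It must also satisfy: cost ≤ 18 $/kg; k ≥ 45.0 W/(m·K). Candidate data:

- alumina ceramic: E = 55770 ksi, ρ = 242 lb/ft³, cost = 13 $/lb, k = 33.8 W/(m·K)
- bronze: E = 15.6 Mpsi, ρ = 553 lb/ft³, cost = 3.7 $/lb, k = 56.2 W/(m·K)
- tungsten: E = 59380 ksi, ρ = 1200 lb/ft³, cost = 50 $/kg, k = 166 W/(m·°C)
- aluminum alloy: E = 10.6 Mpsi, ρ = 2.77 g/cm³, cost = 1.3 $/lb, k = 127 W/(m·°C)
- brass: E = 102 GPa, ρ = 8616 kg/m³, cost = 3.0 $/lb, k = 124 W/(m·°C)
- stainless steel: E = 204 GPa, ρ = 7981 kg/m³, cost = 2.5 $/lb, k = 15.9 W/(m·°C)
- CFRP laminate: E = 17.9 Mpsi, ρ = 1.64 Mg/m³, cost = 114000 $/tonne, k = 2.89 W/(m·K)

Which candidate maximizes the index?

Screen on constraints: cost ≤ 18 $/kg; k ≥ 45.0 W/(m·K). Survivors: bronze, aluminum alloy, brass.
In SI units:
  bronze: E = 107.6 GPa, ρ = 8858 kg/m³
  aluminum alloy: E = 73.08 GPa, ρ = 2770 kg/m³
  brass: E = 102.0 GPa, ρ = 8616 kg/m³
  aluminum alloy: M = 26.4 MN·m/kg
  bronze: M = 12.1 MN·m/kg
  brass: M = 11.8 MN·m/kg
Aluminum alloy has the largest M.

aluminum alloy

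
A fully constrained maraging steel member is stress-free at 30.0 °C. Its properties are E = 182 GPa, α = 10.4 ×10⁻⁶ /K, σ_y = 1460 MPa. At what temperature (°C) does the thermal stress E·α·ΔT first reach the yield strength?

E·α·ΔT = 1460 MPa ⇒ ΔT = 1460 / (182.0×10³ × 10.4×10⁻⁶) = 771.3 K.
T = 30.0 + 771.3 = 801.3 °C.

801 °C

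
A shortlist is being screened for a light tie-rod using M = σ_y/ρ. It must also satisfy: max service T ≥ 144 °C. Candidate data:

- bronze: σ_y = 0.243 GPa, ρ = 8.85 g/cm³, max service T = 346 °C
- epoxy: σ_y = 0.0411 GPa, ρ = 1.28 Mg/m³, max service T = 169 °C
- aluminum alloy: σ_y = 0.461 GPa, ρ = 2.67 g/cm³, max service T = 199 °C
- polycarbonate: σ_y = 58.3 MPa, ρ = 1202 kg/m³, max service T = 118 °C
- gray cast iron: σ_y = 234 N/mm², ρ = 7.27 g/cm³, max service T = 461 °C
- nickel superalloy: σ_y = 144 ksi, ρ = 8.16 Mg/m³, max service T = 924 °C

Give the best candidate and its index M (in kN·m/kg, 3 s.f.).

aluminum alloy, M = 173 kN·m/kg

Screen on constraints: max service T ≥ 144 °C. Survivors: bronze, epoxy, aluminum alloy, gray cast iron, nickel superalloy.
After converting to SI:
  bronze: σ_y = 243.0 MPa, ρ = 8850 kg/m³
  epoxy: σ_y = 41.10 MPa, ρ = 1280 kg/m³
  aluminum alloy: σ_y = 461.0 MPa, ρ = 2670 kg/m³
  gray cast iron: σ_y = 234.0 MPa, ρ = 7270 kg/m³
  nickel superalloy: σ_y = 992.8 MPa, ρ = 8160 kg/m³
  aluminum alloy: M = 173 kN·m/kg
  nickel superalloy: M = 122 kN·m/kg
  gray cast iron: M = 32.2 kN·m/kg
  epoxy: M = 32.1 kN·m/kg
  bronze: M = 27.5 kN·m/kg
Aluminum alloy has the largest M.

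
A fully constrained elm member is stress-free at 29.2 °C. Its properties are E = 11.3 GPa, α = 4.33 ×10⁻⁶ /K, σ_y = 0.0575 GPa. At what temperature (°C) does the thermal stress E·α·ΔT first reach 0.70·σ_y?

852 °C

σ_y = 0.0575 GPa = 57.50 MPa.
E·α·ΔT = 40.25 MPa ⇒ ΔT = 40.25 / (11.30×10³ × 4.33×10⁻⁶) = 822.6 K.
T = 29.2 + 822.6 = 851.8 °C.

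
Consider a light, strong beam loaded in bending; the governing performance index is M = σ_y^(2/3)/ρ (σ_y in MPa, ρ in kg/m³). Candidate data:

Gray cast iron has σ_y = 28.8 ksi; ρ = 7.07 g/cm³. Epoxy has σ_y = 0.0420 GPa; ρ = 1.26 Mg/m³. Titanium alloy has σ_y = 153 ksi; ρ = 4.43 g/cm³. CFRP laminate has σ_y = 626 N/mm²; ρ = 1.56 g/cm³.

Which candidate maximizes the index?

After converting to SI:
  gray cast iron: σ_y = 198.6 MPa, ρ = 7070 kg/m³
  epoxy: σ_y = 42.00 MPa, ρ = 1260 kg/m³
  titanium alloy: σ_y = 1055 MPa, ρ = 4430 kg/m³
  CFRP laminate: σ_y = 626.0 MPa, ρ = 1560 kg/m³
  CFRP laminate: M = 46.9×10⁻³
  titanium alloy: M = 23.4×10⁻³
  epoxy: M = 9.59×10⁻³
  gray cast iron: M = 4.81×10⁻³
CFRP laminate ranks first.

CFRP laminate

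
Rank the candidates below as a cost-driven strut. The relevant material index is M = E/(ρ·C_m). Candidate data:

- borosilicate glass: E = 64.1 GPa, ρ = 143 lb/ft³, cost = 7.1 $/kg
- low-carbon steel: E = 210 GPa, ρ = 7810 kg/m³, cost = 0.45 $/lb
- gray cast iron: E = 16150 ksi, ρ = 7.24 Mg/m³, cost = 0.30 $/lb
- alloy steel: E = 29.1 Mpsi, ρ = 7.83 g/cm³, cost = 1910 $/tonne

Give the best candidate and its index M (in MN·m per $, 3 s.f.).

After converting to SI:
  borosilicate glass: E = 64.10 GPa, ρ = 2291 kg/m³, cost = 7.100 $/kg
  low-carbon steel: E = 210.0 GPa, ρ = 7810 kg/m³, cost = 0.9921 $/kg
  gray cast iron: E = 111.4 GPa, ρ = 7240 kg/m³, cost = 0.6614 $/kg
  alloy steel: E = 200.6 GPa, ρ = 7830 kg/m³, cost = 1.910 $/kg
  low-carbon steel: M = 27.1 MN·m per $
  gray cast iron: M = 23.3 MN·m per $
  alloy steel: M = 13.4 MN·m per $
  borosilicate glass: M = 3.94 MN·m per $
The maximum is for low-carbon steel.

low-carbon steel, M = 27.1 MN·m per $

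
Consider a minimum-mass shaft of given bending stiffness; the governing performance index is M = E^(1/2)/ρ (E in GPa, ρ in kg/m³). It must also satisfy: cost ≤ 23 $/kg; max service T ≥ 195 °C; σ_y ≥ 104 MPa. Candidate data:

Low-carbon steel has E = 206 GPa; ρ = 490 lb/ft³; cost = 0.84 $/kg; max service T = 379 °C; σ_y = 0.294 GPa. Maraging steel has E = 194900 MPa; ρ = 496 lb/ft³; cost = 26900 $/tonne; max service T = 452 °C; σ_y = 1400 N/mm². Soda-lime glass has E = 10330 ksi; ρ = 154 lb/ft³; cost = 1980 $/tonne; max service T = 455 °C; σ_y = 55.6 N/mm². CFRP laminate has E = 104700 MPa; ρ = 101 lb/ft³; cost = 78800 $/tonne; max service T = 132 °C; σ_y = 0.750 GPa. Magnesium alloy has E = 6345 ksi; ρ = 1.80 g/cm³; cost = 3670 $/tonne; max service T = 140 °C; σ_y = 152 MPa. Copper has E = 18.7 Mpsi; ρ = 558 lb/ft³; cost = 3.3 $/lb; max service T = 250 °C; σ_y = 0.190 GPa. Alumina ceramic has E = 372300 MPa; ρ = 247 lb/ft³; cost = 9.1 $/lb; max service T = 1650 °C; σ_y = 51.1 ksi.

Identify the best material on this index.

alumina ceramic

Screen on constraints: cost ≤ 23 $/kg; max service T ≥ 195 °C; σ_y ≥ 104 MPa. Survivors: low-carbon steel, copper, alumina ceramic.
Convert each candidate to consistent units, then evaluate M:
  low-carbon steel: E = 206.0 GPa, ρ = 7849 kg/m³
  copper: E = 128.9 GPa, ρ = 8938 kg/m³
  alumina ceramic: E = 372.3 GPa, ρ = 3957 kg/m³
  alumina ceramic: M = 4.88×10⁻³
  low-carbon steel: M = 1.83×10⁻³
  copper: M = 1.27×10⁻³
Highest index: alumina ceramic.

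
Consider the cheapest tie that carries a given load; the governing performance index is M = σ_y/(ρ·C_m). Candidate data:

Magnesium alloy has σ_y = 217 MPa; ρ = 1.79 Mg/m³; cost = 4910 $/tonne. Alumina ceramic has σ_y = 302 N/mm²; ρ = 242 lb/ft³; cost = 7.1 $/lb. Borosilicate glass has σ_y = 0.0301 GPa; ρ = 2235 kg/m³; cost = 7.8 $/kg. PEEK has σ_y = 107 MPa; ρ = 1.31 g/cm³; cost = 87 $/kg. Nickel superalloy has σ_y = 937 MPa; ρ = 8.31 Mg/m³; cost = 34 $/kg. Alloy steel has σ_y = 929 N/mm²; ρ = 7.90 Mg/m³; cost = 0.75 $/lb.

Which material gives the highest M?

alloy steel

Normalizing units and computing the index:
  magnesium alloy: σ_y = 217.0 MPa, ρ = 1790 kg/m³, cost = 4.910 $/kg
  alumina ceramic: σ_y = 302.0 MPa, ρ = 3876 kg/m³, cost = 15.65 $/kg
  borosilicate glass: σ_y = 30.10 MPa, ρ = 2235 kg/m³, cost = 7.800 $/kg
  PEEK: σ_y = 107.0 MPa, ρ = 1310 kg/m³, cost = 87.00 $/kg
  nickel superalloy: σ_y = 937.0 MPa, ρ = 8310 kg/m³, cost = 34.00 $/kg
  alloy steel: σ_y = 929.0 MPa, ρ = 7900 kg/m³, cost = 1.653 $/kg
  alloy steel: M = 71.1 kN·m per $
  magnesium alloy: M = 24.7 kN·m per $
  alumina ceramic: M = 4.98 kN·m per $
  nickel superalloy: M = 3.32 kN·m per $
  borosilicate glass: M = 1.73 kN·m per $
  PEEK: M = 0.939 kN·m per $
Alloy steel has the largest M.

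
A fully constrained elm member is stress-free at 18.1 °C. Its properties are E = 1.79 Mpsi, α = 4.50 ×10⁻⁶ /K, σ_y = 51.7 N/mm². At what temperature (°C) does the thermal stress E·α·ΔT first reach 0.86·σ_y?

819 °C

E = 1.79 Mpsi = 12.34 GPa.
σ_y = 51.7 N/mm² = 51.70 MPa.
E·α·ΔT = 44.46 MPa ⇒ ΔT = 44.46 / (12.34×10³ × 4.50×10⁻⁶) = 800.6 K.
T = 18.1 + 800.6 = 818.7 °C.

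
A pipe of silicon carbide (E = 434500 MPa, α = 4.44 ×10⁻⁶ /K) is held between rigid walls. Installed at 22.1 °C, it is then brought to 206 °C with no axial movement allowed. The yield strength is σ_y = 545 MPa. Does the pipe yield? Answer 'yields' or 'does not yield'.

does not yield

E = 434500 MPa = 434.5 GPa.
ΔT = 183.9 K. Constrained thermal stress σ = E·α·ΔT = 434.5×10³ MPa × 4.44×10⁻⁶ × 183.9 = 355 MPa (compressive).
Compare to σ_y = 545 MPa: σ < σ_y, so it does not yield.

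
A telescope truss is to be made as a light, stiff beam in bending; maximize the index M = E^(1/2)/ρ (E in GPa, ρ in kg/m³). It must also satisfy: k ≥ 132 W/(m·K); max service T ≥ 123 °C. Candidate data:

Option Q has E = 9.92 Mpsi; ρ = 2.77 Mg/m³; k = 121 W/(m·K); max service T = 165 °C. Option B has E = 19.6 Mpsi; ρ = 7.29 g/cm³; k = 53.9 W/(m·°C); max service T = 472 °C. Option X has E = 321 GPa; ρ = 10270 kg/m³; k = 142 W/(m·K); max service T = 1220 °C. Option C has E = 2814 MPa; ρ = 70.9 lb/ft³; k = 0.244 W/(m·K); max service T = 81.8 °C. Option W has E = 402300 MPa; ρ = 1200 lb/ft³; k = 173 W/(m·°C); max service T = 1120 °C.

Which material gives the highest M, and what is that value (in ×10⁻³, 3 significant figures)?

option X, M = 1.74×10⁻³

Screen on constraints: k ≥ 132 W/(m·K); max service T ≥ 123 °C. Survivors: option X, option W.
Normalizing units and computing the index:
  option X: E = 321.0 GPa, ρ = 10270 kg/m³
  option W: E = 402.3 GPa, ρ = 19220 kg/m³
  option X: M = 1.74×10⁻³
  option W: M = 1.04×10⁻³
Option X ranks first.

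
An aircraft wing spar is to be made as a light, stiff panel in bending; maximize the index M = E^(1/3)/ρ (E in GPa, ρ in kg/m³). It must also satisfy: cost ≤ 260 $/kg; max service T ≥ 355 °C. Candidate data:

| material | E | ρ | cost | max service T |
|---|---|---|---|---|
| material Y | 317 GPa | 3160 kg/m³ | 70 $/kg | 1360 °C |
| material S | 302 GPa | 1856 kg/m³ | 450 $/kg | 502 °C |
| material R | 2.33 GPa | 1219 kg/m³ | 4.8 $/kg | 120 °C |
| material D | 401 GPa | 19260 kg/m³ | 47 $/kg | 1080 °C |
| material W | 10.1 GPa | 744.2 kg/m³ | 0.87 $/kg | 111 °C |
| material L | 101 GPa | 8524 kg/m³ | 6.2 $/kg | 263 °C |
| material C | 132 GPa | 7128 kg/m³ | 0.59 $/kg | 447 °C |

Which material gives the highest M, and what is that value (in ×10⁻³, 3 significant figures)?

material Y, M = 2.16×10⁻³

Screen on constraints: cost ≤ 260 $/kg; max service T ≥ 355 °C. Survivors: material Y, material D, material C.
Computing M directly (units already consistent):
  material Y: M = 2.16×10⁻³
  material C: M = 0.714×10⁻³
  material D: M = 0.383×10⁻³
Highest index: material Y.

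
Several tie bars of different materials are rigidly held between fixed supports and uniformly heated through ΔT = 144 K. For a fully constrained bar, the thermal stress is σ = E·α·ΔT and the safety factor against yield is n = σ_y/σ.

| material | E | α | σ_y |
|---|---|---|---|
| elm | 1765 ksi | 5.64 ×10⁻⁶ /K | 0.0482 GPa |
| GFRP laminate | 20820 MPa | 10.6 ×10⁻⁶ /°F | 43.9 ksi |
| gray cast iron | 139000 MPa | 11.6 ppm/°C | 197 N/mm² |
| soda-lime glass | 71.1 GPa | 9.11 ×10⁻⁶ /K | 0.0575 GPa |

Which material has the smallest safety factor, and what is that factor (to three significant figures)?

In consistent units (E in GPa, α in ×10⁻⁶/K, σ_y in MPa):
  elm: E = 12.17, α = 5.64, σ_y = 48.20 → σ = 9.88 MPa, n = 4.88
  GFRP laminate: E = 20.82, α = 19.1, σ_y = 302.7 → σ = 57.2 MPa, n = 5.29
  gray cast iron: E = 139.0, α = 11.6, σ_y = 197.0 → σ = 232 MPa, n = 0.848
  soda-lime glass: E = 71.10, α = 9.11, σ_y = 57.50 → σ = 93.3 MPa, n = 0.616
Smallest n: soda-lime glass with n = 0.616.

soda-lime glass, n = 0.616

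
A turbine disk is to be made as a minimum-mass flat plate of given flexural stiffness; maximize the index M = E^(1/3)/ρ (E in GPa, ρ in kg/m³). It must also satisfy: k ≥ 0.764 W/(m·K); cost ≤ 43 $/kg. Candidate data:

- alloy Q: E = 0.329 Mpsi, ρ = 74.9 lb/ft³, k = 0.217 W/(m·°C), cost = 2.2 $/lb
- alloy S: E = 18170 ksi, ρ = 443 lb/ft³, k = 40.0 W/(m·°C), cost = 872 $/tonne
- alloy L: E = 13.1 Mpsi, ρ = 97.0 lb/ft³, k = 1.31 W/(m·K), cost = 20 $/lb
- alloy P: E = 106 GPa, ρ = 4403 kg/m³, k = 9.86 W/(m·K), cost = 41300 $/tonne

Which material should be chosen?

alloy P

Screen on constraints: k ≥ 0.764 W/(m·K); cost ≤ 43 $/kg. Survivors: alloy S, alloy P.
In SI units:
  alloy S: E = 125.3 GPa, ρ = 7096 kg/m³
  alloy P: E = 106.0 GPa, ρ = 4403 kg/m³
  alloy P: M = 1.07×10⁻³
  alloy S: M = 0.705×10⁻³
Highest index: alloy P.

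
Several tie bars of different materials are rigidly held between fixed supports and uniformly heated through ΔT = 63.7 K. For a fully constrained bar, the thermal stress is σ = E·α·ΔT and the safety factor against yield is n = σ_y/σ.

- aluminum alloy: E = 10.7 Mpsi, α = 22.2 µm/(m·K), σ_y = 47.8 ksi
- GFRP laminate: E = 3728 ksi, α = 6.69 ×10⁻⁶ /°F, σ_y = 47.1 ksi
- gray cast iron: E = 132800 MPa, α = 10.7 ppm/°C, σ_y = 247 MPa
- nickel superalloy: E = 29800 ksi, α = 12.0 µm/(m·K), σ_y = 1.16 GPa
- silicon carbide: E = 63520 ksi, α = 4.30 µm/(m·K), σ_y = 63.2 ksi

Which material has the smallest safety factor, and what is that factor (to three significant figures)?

gray cast iron, n = 2.73

Converting E to GPa, α to ×10⁻⁶/K, σ_y to MPa, then σ and n for each:
  aluminum alloy: E = 73.77, α = 22.2, σ_y = 329.6 → σ = 104 MPa, n = 3.16
  GFRP laminate: E = 25.70, α = 12.0, σ_y = 324.7 → σ = 19.7 MPa, n = 16.5
  gray cast iron: E = 132.8, α = 10.7, σ_y = 247.0 → σ = 90.5 MPa, n = 2.73
  nickel superalloy: E = 205.5, α = 12.0, σ_y = 1160 → σ = 157 MPa, n = 7.39
  silicon carbide: E = 438.0, α = 4.30, σ_y = 435.7 → σ = 120 MPa, n = 3.63
Gray cast iron has the lowest safety factor, n = 2.73.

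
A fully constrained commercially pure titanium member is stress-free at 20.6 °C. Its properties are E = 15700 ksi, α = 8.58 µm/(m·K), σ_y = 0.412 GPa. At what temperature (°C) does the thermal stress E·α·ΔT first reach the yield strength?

464 °C

E = 15700 ksi = 108.2 GPa.
σ_y = 0.412 GPa = 412.0 MPa.
E·α·ΔT = 412.0 MPa ⇒ ΔT = 412.0 / (108.2×10³ × 8.58×10⁻⁶) = 443.6 K.
T = 20.6 + 443.6 = 464.2 °C.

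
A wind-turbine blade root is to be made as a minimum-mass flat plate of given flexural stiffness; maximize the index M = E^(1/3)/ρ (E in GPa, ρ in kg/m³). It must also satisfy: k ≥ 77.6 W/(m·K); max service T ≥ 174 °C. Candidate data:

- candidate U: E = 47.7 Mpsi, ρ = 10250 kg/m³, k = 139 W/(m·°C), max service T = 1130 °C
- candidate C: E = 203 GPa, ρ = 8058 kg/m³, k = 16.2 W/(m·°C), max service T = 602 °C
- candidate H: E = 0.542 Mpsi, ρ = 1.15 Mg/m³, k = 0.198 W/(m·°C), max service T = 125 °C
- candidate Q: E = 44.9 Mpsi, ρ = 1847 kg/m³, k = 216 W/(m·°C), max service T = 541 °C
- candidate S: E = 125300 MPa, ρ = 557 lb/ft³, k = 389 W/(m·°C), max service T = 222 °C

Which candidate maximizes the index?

candidate Q

Screen on constraints: k ≥ 77.6 W/(m·K); max service T ≥ 174 °C. Survivors: candidate U, candidate Q, candidate S.
Normalizing units and computing the index:
  candidate U: E = 328.9 GPa, ρ = 10250 kg/m³
  candidate Q: E = 309.6 GPa, ρ = 1847 kg/m³
  candidate S: E = 125.3 GPa, ρ = 8922 kg/m³
  candidate Q: M = 3.66×10⁻³
  candidate U: M = 0.673×10⁻³
  candidate S: M = 0.561×10⁻³
Candidate Q ranks first.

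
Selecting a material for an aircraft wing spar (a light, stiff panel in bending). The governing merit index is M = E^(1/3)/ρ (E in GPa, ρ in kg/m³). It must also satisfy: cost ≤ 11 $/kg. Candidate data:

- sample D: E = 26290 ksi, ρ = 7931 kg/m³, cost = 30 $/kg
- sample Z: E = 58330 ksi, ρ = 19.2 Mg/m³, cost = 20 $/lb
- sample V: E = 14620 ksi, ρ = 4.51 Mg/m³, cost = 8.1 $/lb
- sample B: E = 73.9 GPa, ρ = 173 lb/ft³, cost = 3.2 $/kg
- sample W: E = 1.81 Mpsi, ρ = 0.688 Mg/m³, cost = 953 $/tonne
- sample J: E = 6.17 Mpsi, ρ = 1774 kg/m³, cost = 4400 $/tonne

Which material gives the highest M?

sample W

Screen on constraints: cost ≤ 11 $/kg. Survivors: sample B, sample W, sample J.
In SI units:
  sample B: E = 73.90 GPa, ρ = 2771 kg/m³
  sample W: E = 12.48 GPa, ρ = 688.0 kg/m³
  sample J: E = 42.54 GPa, ρ = 1774 kg/m³
  sample W: M = 3.37×10⁻³
  sample J: M = 1.97×10⁻³
  sample B: M = 1.51×10⁻³
Sample W ranks first.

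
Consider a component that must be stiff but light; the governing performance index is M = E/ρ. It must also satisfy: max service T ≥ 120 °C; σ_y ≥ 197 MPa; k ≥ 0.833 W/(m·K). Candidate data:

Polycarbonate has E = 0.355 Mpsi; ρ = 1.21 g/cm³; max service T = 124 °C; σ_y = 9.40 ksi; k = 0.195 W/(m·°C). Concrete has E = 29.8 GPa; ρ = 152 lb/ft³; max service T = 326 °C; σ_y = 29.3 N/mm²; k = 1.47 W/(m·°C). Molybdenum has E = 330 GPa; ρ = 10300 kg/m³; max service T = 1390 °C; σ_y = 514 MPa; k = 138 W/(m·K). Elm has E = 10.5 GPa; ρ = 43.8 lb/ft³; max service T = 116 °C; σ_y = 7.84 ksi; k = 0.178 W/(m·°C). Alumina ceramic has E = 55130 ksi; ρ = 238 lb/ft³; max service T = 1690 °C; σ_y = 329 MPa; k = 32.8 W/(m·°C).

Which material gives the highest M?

alumina ceramic

Screen on constraints: max service T ≥ 120 °C; σ_y ≥ 197 MPa; k ≥ 0.833 W/(m·K). Survivors: molybdenum, alumina ceramic.
After converting to SI:
  molybdenum: E = 330.0 GPa, ρ = 10300 kg/m³
  alumina ceramic: E = 380.1 GPa, ρ = 3812 kg/m³
  alumina ceramic: M = 99.7 MN·m/kg
  molybdenum: M = 32.0 MN·m/kg
Highest index: alumina ceramic.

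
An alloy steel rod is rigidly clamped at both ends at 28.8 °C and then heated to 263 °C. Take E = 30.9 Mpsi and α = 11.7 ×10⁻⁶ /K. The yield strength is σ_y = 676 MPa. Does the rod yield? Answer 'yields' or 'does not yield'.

does not yield

E = 30.9 Mpsi = 213.0 GPa.
ΔT = 234.2 K. Constrained thermal stress σ = E·α·ΔT = 213.0×10³ MPa × 11.7×10⁻⁶ × 234.2 = 584 MPa (compressive).
Compare to σ_y = 676 MPa: σ < σ_y, so it does not yield.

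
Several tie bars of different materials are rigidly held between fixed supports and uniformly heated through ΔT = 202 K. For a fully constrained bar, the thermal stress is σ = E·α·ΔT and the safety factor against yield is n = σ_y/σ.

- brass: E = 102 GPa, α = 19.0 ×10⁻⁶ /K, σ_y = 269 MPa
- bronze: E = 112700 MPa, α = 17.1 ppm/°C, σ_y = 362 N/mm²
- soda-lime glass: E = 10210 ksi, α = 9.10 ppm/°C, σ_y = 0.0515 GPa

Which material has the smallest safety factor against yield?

soda-lime glass

In consistent units (E in GPa, α in ×10⁻⁶/K, σ_y in MPa):
  brass: E = 102.0, α = 19.0, σ_y = 269.0 → σ = 391 MPa, n = 0.687
  bronze: E = 112.7, α = 17.1, σ_y = 362.0 → σ = 389 MPa, n = 0.930
  soda-lime glass: E = 70.40, α = 9.10, σ_y = 51.50 → σ = 129 MPa, n = 0.398
The minimum is soda-lime glass at n = 0.398.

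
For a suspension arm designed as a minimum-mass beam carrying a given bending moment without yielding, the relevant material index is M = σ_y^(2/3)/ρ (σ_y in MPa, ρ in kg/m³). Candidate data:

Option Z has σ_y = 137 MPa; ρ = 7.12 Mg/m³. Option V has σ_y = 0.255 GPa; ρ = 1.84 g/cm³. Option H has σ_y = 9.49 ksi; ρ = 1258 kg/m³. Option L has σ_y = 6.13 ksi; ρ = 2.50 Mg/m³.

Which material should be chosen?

Normalizing units and computing the index:
  option Z: σ_y = 137.0 MPa, ρ = 7120 kg/m³
  option V: σ_y = 255.0 MPa, ρ = 1840 kg/m³
  option H: σ_y = 65.43 MPa, ρ = 1258 kg/m³
  option L: σ_y = 42.26 MPa, ρ = 2500 kg/m³
  option V: M = 21.9×10⁻³
  option H: M = 12.9×10⁻³
  option L: M = 4.85×10⁻³
  option Z: M = 3.73×10⁻³
Highest index: option V.

option V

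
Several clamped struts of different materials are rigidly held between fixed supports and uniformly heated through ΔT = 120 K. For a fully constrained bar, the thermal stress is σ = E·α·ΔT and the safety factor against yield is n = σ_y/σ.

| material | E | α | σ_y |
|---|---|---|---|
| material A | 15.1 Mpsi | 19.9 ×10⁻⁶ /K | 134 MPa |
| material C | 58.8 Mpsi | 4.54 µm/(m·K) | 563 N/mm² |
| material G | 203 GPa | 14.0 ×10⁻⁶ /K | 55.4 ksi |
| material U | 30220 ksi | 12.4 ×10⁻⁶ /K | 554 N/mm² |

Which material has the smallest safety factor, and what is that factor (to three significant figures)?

Per material, after unit conversion:
  material A: E = 104.1, α = 19.9, σ_y = 134.0 → σ = 249 MPa, n = 0.539
  material C: E = 405.4, α = 4.54, σ_y = 563.0 → σ = 221 MPa, n = 2.55
  material G: E = 203.0, α = 14.0, σ_y = 382.0 → σ = 341 MPa, n = 1.12
  material U: E = 208.4, α = 12.4, σ_y = 554.0 → σ = 310 MPa, n = 1.79
Material A has the lowest safety factor, n = 0.539.

material A, n = 0.539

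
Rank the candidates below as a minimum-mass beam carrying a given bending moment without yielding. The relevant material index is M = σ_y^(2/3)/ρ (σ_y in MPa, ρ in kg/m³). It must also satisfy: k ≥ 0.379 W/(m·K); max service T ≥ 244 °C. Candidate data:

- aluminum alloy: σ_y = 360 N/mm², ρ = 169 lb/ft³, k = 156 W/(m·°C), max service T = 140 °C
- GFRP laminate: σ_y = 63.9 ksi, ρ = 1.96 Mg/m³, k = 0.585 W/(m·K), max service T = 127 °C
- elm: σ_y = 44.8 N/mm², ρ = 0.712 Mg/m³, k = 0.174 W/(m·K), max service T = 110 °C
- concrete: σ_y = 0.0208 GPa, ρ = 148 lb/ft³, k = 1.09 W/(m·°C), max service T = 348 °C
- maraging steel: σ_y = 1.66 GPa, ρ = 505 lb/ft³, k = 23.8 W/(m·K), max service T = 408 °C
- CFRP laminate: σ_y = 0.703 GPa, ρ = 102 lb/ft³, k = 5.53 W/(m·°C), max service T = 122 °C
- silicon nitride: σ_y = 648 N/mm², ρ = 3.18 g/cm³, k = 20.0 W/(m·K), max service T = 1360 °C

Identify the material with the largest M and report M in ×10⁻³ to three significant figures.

Screen on constraints: k ≥ 0.379 W/(m·K); max service T ≥ 244 °C. Survivors: concrete, maraging steel, silicon nitride.
Convert each candidate to consistent units, then evaluate M:
  concrete: σ_y = 20.80 MPa, ρ = 2371 kg/m³
  maraging steel: σ_y = 1660 MPa, ρ = 8089 kg/m³
  silicon nitride: σ_y = 648.0 MPa, ρ = 3180 kg/m³
  silicon nitride: M = 23.5×10⁻³
  maraging steel: M = 17.3×10⁻³
  concrete: M = 3.19×10⁻³
Highest index: silicon nitride.

silicon nitride, M = 23.5×10⁻³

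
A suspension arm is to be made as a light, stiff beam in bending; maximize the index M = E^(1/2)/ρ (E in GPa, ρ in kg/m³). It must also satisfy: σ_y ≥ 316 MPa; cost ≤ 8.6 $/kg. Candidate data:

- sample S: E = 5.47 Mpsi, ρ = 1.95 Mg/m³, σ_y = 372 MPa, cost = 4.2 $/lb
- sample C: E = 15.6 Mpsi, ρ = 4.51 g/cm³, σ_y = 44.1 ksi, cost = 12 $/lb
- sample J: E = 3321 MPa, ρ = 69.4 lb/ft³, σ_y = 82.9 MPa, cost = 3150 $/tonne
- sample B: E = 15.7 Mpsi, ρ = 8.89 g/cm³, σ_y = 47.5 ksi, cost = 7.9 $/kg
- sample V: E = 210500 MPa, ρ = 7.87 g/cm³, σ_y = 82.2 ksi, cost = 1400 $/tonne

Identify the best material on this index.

Screen on constraints: σ_y ≥ 316 MPa; cost ≤ 8.6 $/kg. Survivors: sample B, sample V.
After converting to SI:
  sample B: E = 108.2 GPa, ρ = 8890 kg/m³
  sample V: E = 210.5 GPa, ρ = 7870 kg/m³
  sample V: M = 1.84×10⁻³
  sample B: M = 1.17×10⁻³
Highest index: sample V.

sample V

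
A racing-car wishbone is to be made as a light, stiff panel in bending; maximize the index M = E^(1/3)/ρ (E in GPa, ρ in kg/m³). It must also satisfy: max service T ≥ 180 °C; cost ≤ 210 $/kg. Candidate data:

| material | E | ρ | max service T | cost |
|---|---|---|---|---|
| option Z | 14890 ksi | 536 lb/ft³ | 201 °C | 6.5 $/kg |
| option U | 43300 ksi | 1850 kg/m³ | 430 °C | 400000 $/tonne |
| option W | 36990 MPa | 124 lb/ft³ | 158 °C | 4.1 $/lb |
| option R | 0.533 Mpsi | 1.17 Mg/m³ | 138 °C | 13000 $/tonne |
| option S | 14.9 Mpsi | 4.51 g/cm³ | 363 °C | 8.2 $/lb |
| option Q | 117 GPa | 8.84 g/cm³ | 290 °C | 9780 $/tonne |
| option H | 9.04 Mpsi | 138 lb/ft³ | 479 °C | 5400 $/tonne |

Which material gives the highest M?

Screen on constraints: max service T ≥ 180 °C; cost ≤ 210 $/kg. Survivors: option Z, option S, option Q, option H.
Putting every candidate on a common basis:
  option Z: E = 102.7 GPa, ρ = 8586 kg/m³
  option S: E = 102.7 GPa, ρ = 4510 kg/m³
  option Q: E = 117.0 GPa, ρ = 8840 kg/m³
  option H: E = 62.33 GPa, ρ = 2211 kg/m³
  option H: M = 1.79×10⁻³
  option S: M = 1.04×10⁻³
  option Q: M = 0.553×10⁻³
  option Z: M = 0.545×10⁻³
Highest index: option H.

option H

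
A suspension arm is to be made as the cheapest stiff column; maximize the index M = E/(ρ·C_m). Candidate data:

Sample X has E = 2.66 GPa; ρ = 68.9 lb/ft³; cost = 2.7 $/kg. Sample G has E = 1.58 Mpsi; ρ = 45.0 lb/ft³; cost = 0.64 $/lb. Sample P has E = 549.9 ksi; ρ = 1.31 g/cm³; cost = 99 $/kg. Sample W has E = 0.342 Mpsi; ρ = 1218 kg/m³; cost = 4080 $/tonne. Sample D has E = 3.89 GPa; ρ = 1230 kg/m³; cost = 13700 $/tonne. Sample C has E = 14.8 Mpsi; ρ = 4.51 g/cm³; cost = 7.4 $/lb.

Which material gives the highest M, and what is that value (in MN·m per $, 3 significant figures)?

Convert each candidate to consistent units, then evaluate M:
  sample X: E = 2.660 GPa, ρ = 1104 kg/m³, cost = 2.700 $/kg
  sample G: E = 10.89 GPa, ρ = 720.8 kg/m³, cost = 1.411 $/kg
  sample P: E = 3.791 GPa, ρ = 1310 kg/m³, cost = 99.00 $/kg
  sample W: E = 2.358 GPa, ρ = 1218 kg/m³, cost = 4.080 $/kg
  sample D: E = 3.890 GPa, ρ = 1230 kg/m³, cost = 13.70 $/kg
  sample C: E = 102.0 GPa, ρ = 4510 kg/m³, cost = 16.31 $/kg
  sample G: M = 10.7 MN·m per $
  sample C: M = 1.39 MN·m per $
  sample X: M = 0.893 MN·m per $
  sample W: M = 0.475 MN·m per $
  sample D: M = 0.231 MN·m per $
  sample P: M = 0.0292 MN·m per $
The maximum is for sample G.

sample G, M = 10.7 MN·m per $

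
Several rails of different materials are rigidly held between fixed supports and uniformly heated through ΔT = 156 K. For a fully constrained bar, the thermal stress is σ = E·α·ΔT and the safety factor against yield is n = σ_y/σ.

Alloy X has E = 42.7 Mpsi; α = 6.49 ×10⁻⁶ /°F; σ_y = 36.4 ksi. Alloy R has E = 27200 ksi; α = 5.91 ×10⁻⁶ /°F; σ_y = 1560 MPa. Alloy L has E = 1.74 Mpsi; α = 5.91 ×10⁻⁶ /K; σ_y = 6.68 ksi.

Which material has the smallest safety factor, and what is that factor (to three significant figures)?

Per material, after unit conversion:
  alloy X: E = 294.4, α = 11.7, σ_y = 251.0 → σ = 537 MPa, n = 0.468
  alloy R: E = 187.5, α = 10.6, σ_y = 1560 → σ = 311 MPa, n = 5.01
  alloy L: E = 12.00, α = 5.91, σ_y = 46.06 → σ = 11.1 MPa, n = 4.16
The minimum is alloy X at n = 0.468.

alloy X, n = 0.468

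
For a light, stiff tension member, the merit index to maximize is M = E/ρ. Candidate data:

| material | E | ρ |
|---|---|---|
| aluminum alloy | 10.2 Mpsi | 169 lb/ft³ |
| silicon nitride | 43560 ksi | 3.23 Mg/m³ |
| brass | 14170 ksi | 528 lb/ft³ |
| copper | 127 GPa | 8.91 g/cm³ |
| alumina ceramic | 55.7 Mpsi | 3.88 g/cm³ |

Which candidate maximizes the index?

In SI units:
  aluminum alloy: E = 70.33 GPa, ρ = 2707 kg/m³
  silicon nitride: E = 300.3 GPa, ρ = 3230 kg/m³
  brass: E = 97.70 GPa, ρ = 8458 kg/m³
  copper: E = 127.0 GPa, ρ = 8910 kg/m³
  alumina ceramic: E = 384.0 GPa, ρ = 3880 kg/m³
  alumina ceramic: M = 99.0 MN·m/kg
  silicon nitride: M = 93.0 MN·m/kg
  aluminum alloy: M = 26.0 MN·m/kg
  copper: M = 14.3 MN·m/kg
  brass: M = 11.6 MN·m/kg
The maximum is for alumina ceramic.

alumina ceramic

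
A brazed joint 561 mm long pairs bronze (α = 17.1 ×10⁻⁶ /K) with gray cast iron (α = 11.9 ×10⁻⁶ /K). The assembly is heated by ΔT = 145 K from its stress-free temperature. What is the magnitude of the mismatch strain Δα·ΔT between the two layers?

7.54×10⁻⁴

Δα = |17.1 − 11.9|×10⁻⁶/K = 5.20×10⁻⁶/K.
Mismatch strain = Δα·ΔT = 5.20×10⁻⁶ × 145.0 = 7.54×10⁻⁴.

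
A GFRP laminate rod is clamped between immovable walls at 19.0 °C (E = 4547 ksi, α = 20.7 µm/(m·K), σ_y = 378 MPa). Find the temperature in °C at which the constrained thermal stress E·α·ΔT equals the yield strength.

E = 4547 ksi = 31.35 GPa.
E·α·ΔT = 378.0 MPa ⇒ ΔT = 378.0 / (31.35×10³ × 20.7×10⁻⁶) = 582.5 K.
T = 19.0 + 582.5 = 601.5 °C.

601 °C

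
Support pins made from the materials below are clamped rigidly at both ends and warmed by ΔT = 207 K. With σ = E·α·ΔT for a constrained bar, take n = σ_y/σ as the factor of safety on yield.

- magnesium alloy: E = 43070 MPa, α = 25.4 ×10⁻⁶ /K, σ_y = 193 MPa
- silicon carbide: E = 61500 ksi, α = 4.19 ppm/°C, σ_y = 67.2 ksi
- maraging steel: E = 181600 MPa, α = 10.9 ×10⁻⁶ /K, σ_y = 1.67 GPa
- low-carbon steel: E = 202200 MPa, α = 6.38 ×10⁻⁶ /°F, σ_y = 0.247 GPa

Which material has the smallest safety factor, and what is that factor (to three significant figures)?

Converting E to GPa, α to ×10⁻⁶/K, σ_y to MPa, then σ and n for each:
  magnesium alloy: E = 43.07, α = 25.4, σ_y = 193.0 → σ = 226 MPa, n = 0.852
  silicon carbide: E = 424.0, α = 4.19, σ_y = 463.3 → σ = 368 MPa, n = 1.26
  maraging steel: E = 181.6, α = 10.9, σ_y = 1670 → σ = 410 MPa, n = 4.08
  low-carbon steel: E = 202.2, α = 11.5, σ_y = 247.0 → σ = 481 MPa, n = 0.514
Low-carbon steel has the lowest safety factor, n = 0.514.

low-carbon steel, n = 0.514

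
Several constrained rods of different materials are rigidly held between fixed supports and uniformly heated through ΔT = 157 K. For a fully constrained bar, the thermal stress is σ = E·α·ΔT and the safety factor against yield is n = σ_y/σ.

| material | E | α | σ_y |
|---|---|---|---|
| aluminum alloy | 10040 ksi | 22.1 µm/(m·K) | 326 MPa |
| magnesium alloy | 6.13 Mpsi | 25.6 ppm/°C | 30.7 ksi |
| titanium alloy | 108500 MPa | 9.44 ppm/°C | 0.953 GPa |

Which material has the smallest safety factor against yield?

magnesium alloy

With everything in SI (GPa, ×10⁻⁶/K, MPa):
  aluminum alloy: E = 69.22, α = 22.1, σ_y = 326.0 → σ = 240 MPa, n = 1.36
  magnesium alloy: E = 42.26, α = 25.6, σ_y = 211.7 → σ = 170 MPa, n = 1.25
  titanium alloy: E = 108.5, α = 9.44, σ_y = 953.0 → σ = 161 MPa, n = 5.93
Smallest n: magnesium alloy with n = 1.25.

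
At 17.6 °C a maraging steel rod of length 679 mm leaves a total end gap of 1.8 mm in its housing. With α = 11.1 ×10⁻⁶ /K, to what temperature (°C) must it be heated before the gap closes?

256 °C

α·L₀·ΔT = 1.8 mm ⇒ ΔT = 1.8 / (11.1×10⁻⁶ × 679.0) = 238.8 K.
T = 17.6 + 238.8 = 256.4 °C.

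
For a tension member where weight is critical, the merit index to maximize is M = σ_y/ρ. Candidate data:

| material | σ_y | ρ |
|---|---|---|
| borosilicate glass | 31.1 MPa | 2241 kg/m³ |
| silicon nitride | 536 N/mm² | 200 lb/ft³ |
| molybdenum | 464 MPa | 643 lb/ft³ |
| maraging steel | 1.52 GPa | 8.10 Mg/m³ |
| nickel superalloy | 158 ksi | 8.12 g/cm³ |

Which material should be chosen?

maraging steel

In SI units:
  borosilicate glass: σ_y = 31.10 MPa, ρ = 2241 kg/m³
  silicon nitride: σ_y = 536.0 MPa, ρ = 3204 kg/m³
  molybdenum: σ_y = 464.0 MPa, ρ = 10300 kg/m³
  maraging steel: σ_y = 1520 MPa, ρ = 8100 kg/m³
  nickel superalloy: σ_y = 1089 MPa, ρ = 8120 kg/m³
  maraging steel: M = 188 kN·m/kg
  silicon nitride: M = 167 kN·m/kg
  nickel superalloy: M = 134 kN·m/kg
  molybdenum: M = 45.0 kN·m/kg
  borosilicate glass: M = 13.9 kN·m/kg
Highest index: maraging steel.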